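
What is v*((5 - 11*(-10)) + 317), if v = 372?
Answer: 160704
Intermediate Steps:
v*((5 - 11*(-10)) + 317) = 372*((5 - 11*(-10)) + 317) = 372*((5 + 110) + 317) = 372*(115 + 317) = 372*432 = 160704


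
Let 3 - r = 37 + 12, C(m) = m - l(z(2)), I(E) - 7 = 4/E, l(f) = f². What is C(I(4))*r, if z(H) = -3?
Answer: 46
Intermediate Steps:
I(E) = 7 + 4/E
C(m) = -9 + m (C(m) = m - 1*(-3)² = m - 1*9 = m - 9 = -9 + m)
r = -46 (r = 3 - (37 + 12) = 3 - 1*49 = 3 - 49 = -46)
C(I(4))*r = (-9 + (7 + 4/4))*(-46) = (-9 + (7 + 4*(¼)))*(-46) = (-9 + (7 + 1))*(-46) = (-9 + 8)*(-46) = -1*(-46) = 46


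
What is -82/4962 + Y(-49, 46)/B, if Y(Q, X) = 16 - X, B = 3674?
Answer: -112532/4557597 ≈ -0.024691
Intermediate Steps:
-82/4962 + Y(-49, 46)/B = -82/4962 + (16 - 1*46)/3674 = -82*1/4962 + (16 - 46)*(1/3674) = -41/2481 - 30*1/3674 = -41/2481 - 15/1837 = -112532/4557597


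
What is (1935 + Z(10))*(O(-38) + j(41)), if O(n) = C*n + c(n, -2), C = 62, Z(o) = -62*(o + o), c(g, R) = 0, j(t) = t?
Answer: -1608925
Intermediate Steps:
Z(o) = -124*o
O(n) = 62*n (O(n) = 62*n + 0 = 62*n)
(1935 + Z(10))*(O(-38) + j(41)) = (1935 - 124*10)*(62*(-38) + 41) = (1935 - 1240)*(-2356 + 41) = 695*(-2315) = -1608925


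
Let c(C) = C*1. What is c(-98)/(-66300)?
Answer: 49/33150 ≈ 0.0014781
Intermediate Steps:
c(C) = C
c(-98)/(-66300) = -98/(-66300) = -98*(-1/66300) = 49/33150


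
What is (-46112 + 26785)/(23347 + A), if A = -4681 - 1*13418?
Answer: -19327/5248 ≈ -3.6827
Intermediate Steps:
A = -18099 (A = -4681 - 13418 = -18099)
(-46112 + 26785)/(23347 + A) = (-46112 + 26785)/(23347 - 18099) = -19327/5248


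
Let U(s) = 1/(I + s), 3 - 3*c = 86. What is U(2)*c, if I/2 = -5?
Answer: 83/24 ≈ 3.4583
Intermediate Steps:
I = -10 (I = 2*(-5) = -10)
c = -83/3 (c = 1 - 1/3*86 = 1 - 86/3 = -83/3 ≈ -27.667)
U(s) = 1/(-10 + s)
U(2)*c = -83/3/(-10 + 2) = -83/3/(-8) = -1/8*(-83/3) = 83/24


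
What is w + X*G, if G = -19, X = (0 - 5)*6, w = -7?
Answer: 563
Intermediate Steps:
X = -30 (X = -5*6 = -30)
w + X*G = -7 - 30*(-19) = -7 + 570 = 563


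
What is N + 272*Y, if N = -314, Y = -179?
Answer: -49002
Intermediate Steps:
N + 272*Y = -314 + 272*(-179) = -314 - 48688 = -49002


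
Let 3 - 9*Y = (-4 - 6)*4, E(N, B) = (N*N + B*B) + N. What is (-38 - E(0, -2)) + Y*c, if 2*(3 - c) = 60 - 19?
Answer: -2261/18 ≈ -125.61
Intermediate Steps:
E(N, B) = N + B**2 + N**2 (E(N, B) = (N**2 + B**2) + N = (B**2 + N**2) + N = N + B**2 + N**2)
c = -35/2 (c = 3 - (60 - 19)/2 = 3 - 1/2*41 = 3 - 41/2 = -35/2 ≈ -17.500)
Y = 43/9 (Y = 1/3 - (-4 - 6)*4/9 = 1/3 - (-10)*4/9 = 1/3 - 1/9*(-40) = 1/3 + 40/9 = 43/9 ≈ 4.7778)
(-38 - E(0, -2)) + Y*c = (-38 - (0 + (-2)**2 + 0**2)) + (43/9)*(-35/2) = (-38 - (0 + 4 + 0)) - 1505/18 = (-38 - 1*4) - 1505/18 = (-38 - 4) - 1505/18 = -42 - 1505/18 = -2261/18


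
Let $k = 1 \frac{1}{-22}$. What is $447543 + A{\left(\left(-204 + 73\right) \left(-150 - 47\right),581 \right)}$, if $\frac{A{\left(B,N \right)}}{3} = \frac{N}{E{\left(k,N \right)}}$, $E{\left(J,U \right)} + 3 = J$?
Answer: $\frac{29947035}{67} \approx 4.4697 \cdot 10^{5}$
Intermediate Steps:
$k = - \frac{1}{22}$ ($k = 1 \left(- \frac{1}{22}\right) = - \frac{1}{22} \approx -0.045455$)
$E{\left(J,U \right)} = -3 + J$
$A{\left(B,N \right)} = - \frac{66 N}{67}$ ($A{\left(B,N \right)} = 3 \frac{N}{-3 - \frac{1}{22}} = 3 \frac{N}{- \frac{67}{22}} = 3 N \left(- \frac{22}{67}\right) = 3 \left(- \frac{22 N}{67}\right) = - \frac{66 N}{67}$)
$447543 + A{\left(\left(-204 + 73\right) \left(-150 - 47\right),581 \right)} = 447543 - \frac{38346}{67} = \frac{29947035}{67}$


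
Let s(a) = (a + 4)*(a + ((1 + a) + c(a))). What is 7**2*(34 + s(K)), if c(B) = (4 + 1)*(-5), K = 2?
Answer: -4214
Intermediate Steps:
c(B) = -25 (c(B) = 5*(-5) = -25)
s(a) = (-24 + 2*a)*(4 + a) (s(a) = (a + 4)*(a + ((1 + a) - 25)) = (4 + a)*(a + (-24 + a)) = (4 + a)*(-24 + 2*a) = (-24 + 2*a)*(4 + a))
7**2*(34 + s(K)) = 7**2*(34 + (-96 - 16*2 + 2*2**2)) = 49*(34 + (-96 - 32 + 2*4)) = 49*(34 + (-96 - 32 + 8)) = 49*(34 - 120) = 49*(-86) = -4214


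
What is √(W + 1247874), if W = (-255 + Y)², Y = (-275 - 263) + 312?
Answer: √1479235 ≈ 1216.2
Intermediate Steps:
Y = -226 (Y = -538 + 312 = -226)
W = 231361 (W = (-255 - 226)² = (-481)² = 231361)
√(W + 1247874) = √(231361 + 1247874) = √1479235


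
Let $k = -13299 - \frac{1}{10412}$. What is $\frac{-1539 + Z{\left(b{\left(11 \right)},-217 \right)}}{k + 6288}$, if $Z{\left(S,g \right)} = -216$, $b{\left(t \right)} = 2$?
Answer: $\frac{18273060}{72998533} \approx 0.25032$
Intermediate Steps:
$k = - \frac{138469189}{10412}$ ($k = -13299 - \frac{1}{10412} = - \frac{138469189}{10412} \approx -13299.0$)
$\frac{-1539 + Z{\left(b{\left(11 \right)},-217 \right)}}{k + 6288} = \frac{-1539 - 216}{- \frac{138469189}{10412} + 6288} = - \frac{1755}{- \frac{72998533}{10412}} = \left(-1755\right) \left(- \frac{10412}{72998533}\right) = \frac{18273060}{72998533}$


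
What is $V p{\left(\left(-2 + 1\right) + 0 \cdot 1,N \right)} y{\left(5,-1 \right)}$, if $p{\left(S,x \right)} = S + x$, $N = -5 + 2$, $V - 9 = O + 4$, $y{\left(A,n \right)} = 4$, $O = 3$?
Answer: $-256$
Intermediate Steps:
$V = 16$ ($V = 9 + \left(3 + 4\right) = 9 + 7 = 16$)
$N = -3$
$V p{\left(\left(-2 + 1\right) + 0 \cdot 1,N \right)} y{\left(5,-1 \right)} = 16 \left(\left(\left(-2 + 1\right) + 0 \cdot 1\right) - 3\right) 4 = 16 \left(\left(-1 + 0\right) - 3\right) 4 = 16 \left(-1 - 3\right) 4 = 16 \left(-4\right) 4 = \left(-64\right) 4 = -256$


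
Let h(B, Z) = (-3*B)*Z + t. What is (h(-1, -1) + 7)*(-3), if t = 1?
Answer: -15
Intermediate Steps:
h(B, Z) = 1 - 3*B*Z (h(B, Z) = (-3*B)*Z + 1 = -3*B*Z + 1 = 1 - 3*B*Z)
(h(-1, -1) + 7)*(-3) = ((1 - 3*(-1)*(-1)) + 7)*(-3) = ((1 - 3) + 7)*(-3) = (-2 + 7)*(-3) = 5*(-3) = -15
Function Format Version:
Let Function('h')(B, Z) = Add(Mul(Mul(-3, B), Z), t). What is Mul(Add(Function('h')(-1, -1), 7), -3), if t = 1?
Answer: -15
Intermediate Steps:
Function('h')(B, Z) = Add(1, Mul(-3, B, Z)) (Function('h')(B, Z) = Add(Mul(Mul(-3, B), Z), 1) = Add(Mul(-3, B, Z), 1) = Add(1, Mul(-3, B, Z)))
Mul(Add(Function('h')(-1, -1), 7), -3) = Mul(Add(Add(1, Mul(-3, -1, -1)), 7), -3) = Mul(Add(Add(1, -3), 7), -3) = Mul(Add(-2, 7), -3) = Mul(5, -3) = -15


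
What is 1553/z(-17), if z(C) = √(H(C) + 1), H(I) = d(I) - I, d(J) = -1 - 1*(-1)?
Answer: 1553*√2/6 ≈ 366.05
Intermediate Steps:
d(J) = 0 (d(J) = -1 + 1 = 0)
H(I) = -I (H(I) = 0 - I = -I)
z(C) = √(1 - C) (z(C) = √(-C + 1) = √(1 - C))
1553/z(-17) = 1553/(√(1 - 1*(-17))) = 1553/(√(1 + 17)) = 1553/(√18) = 1553/((3*√2)) = 1553*(√2/6) = 1553*√2/6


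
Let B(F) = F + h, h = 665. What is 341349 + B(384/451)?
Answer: 154248698/451 ≈ 3.4202e+5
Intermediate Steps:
B(F) = 665 + F (B(F) = F + 665 = 665 + F)
341349 + B(384/451) = 341349 + (665 + 384/451) = 341349 + 300299/451 = 154248698/451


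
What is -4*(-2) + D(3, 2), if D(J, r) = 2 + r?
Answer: 12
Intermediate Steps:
-4*(-2) + D(3, 2) = -4*(-2) + (2 + 2) = 8 + 4 = 12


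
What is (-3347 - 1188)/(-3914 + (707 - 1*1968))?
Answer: 907/1035 ≈ 0.87633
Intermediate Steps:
(-3347 - 1188)/(-3914 + (707 - 1*1968)) = -4535/(-3914 + (707 - 1968)) = -4535/(-3914 - 1261) = -4535/(-5175) = -4535*(-1/5175) = 907/1035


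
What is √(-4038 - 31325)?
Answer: I*√35363 ≈ 188.05*I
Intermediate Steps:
√(-4038 - 31325) = √(-35363) = I*√35363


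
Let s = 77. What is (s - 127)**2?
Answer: 2500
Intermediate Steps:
(s - 127)**2 = (77 - 127)**2 = (-50)**2 = 2500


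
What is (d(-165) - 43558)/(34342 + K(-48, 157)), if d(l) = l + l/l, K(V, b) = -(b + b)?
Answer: -21861/17014 ≈ -1.2849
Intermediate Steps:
K(V, b) = -2*b
d(l) = 1 + l (d(l) = l + 1 = 1 + l)
(d(-165) - 43558)/(34342 + K(-48, 157)) = ((1 - 165) - 43558)/(34342 - 2*157) = (-164 - 43558)/(34342 - 314) = -43722/34028 = -43722*1/34028 = -21861/17014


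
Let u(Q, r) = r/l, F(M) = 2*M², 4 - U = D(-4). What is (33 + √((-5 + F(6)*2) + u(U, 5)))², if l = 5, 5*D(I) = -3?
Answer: 1229 + 132*√35 ≈ 2009.9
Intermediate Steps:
D(I) = -⅗ (D(I) = (⅕)*(-3) = -⅗)
U = 23/5 (U = 4 - 1*(-⅗) = 4 + ⅗ = 23/5 ≈ 4.6000)
u(Q, r) = r/5
(33 + √((-5 + F(6)*2) + u(U, 5)))² = (33 + √((-5 + (2*6²)*2) + (⅕)*5))² = (33 + √((-5 + (2*36)*2) + 1))² = (33 + √((-5 + 72*2) + 1))² = (33 + √((-5 + 144) + 1))² = (33 + √(139 + 1))² = (33 + √140)² = (33 + 2*√35)²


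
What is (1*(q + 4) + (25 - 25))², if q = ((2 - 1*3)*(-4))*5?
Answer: 576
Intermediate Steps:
q = 20 (q = ((2 - 3)*(-4))*5 = -1*(-4)*5 = 4*5 = 20)
(1*(q + 4) + (25 - 25))² = (1*(20 + 4) + (25 - 25))² = (1*24 + 0)² = (24 + 0)² = 24² = 576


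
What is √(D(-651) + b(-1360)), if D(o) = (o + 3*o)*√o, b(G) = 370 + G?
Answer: √(-990 - 2604*I*√651) ≈ 180.91 - 183.63*I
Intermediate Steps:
D(o) = 4*o^(3/2) (D(o) = (4*o)*√o = 4*o^(3/2))
√(D(-651) + b(-1360)) = √(4*(-651)^(3/2) + (370 - 1360)) = √(4*(-651*I*√651) - 990) = √(-2604*I*√651 - 990) = √(-990 - 2604*I*√651)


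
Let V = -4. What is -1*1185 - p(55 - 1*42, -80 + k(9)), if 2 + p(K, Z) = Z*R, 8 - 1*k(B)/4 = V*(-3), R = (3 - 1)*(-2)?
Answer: -1567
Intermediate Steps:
R = -4 (R = 2*(-2) = -4)
k(B) = -16 (k(B) = 32 - (-16)*(-3) = 32 - 4*12 = 32 - 48 = -16)
p(K, Z) = -2 - 4*Z (p(K, Z) = -2 + Z*(-4) = -2 - 4*Z)
-1*1185 - p(55 - 1*42, -80 + k(9)) = -1*1185 - (-2 - 4*(-80 - 16)) = -1185 - (-2 - 4*(-96)) = -1185 - (-2 + 384) = -1185 - 1*382 = -1185 - 382 = -1567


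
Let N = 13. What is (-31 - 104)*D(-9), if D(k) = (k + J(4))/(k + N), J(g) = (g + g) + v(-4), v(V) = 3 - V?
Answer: -405/2 ≈ -202.50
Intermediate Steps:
J(g) = 7 + 2*g (J(g) = (g + g) + (3 - 1*(-4)) = 2*g + (3 + 4) = 2*g + 7 = 7 + 2*g)
D(k) = (15 + k)/(13 + k) (D(k) = (k + (7 + 2*4))/(k + 13) = (k + (7 + 8))/(13 + k) = (k + 15)/(13 + k) = (15 + k)/(13 + k))
(-31 - 104)*D(-9) = (-31 - 104)*((15 - 9)/(13 - 9)) = -135*6/4 = -135*3/2 = -405/2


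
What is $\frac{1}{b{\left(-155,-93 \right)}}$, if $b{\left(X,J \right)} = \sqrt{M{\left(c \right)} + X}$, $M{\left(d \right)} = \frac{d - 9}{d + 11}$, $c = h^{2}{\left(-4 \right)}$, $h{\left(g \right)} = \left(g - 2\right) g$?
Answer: $- \frac{i \sqrt{53075366}}{90418} \approx - 0.080573 i$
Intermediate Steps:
$h{\left(g \right)} = g \left(-2 + g\right)$ ($h{\left(g \right)} = \left(-2 + g\right) g = g \left(-2 + g\right)$)
$c = 576$ ($c = \left(- 4 \left(-2 - 4\right)\right)^{2} = \left(\left(-4\right) \left(-6\right)\right)^{2} = 24^{2} = 576$)
$M{\left(d \right)} = \frac{-9 + d}{11 + d}$
$b{\left(X,J \right)} = \sqrt{\frac{567}{587} + X}$ ($b{\left(X,J \right)} = \sqrt{\frac{-9 + 576}{11 + 576} + X} = \sqrt{\frac{1}{587} \cdot 567 + X} = \sqrt{\frac{567}{587} + X}$)
$\frac{1}{b{\left(-155,-93 \right)}} = \frac{1}{\frac{1}{587} \sqrt{332829 + 344569 \left(-155\right)}} = \frac{1}{\frac{1}{587} \sqrt{332829 - 53408195}} = \frac{1}{\frac{1}{587} \sqrt{-53075366}} = \frac{1}{\frac{1}{587} i \sqrt{53075366}} = - \frac{i \sqrt{53075366}}{90418}$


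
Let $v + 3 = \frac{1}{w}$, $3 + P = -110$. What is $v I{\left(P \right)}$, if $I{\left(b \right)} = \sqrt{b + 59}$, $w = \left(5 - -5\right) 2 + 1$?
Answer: $- \frac{62 i \sqrt{6}}{7} \approx - 21.695 i$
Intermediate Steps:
$P = -113$ ($P = -3 - 110 = -113$)
$w = 21$ ($w = \left(5 + 5\right) 2 + 1 = 10 \cdot 2 + 1 = 20 + 1 = 21$)
$v = - \frac{62}{21}$ ($v = -3 + \frac{1}{21} = - \frac{62}{21} \approx -2.9524$)
$I{\left(b \right)} = \sqrt{59 + b}$
$v I{\left(P \right)} = - \frac{62 \sqrt{59 - 113}}{21} = - \frac{62 \sqrt{-54}}{21} = - \frac{62 \cdot 3 i \sqrt{6}}{21} = - \frac{62 i \sqrt{6}}{7}$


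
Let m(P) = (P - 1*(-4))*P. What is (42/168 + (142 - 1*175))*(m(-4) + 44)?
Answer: -1441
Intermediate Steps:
m(P) = P*(4 + P) (m(P) = (P + 4)*P = (4 + P)*P = P*(4 + P))
(42/168 + (142 - 1*175))*(m(-4) + 44) = (42/168 + (142 - 1*175))*(-4*(4 - 4) + 44) = (42*(1/168) + (142 - 175))*(-4*0 + 44) = (¼ - 33)*(0 + 44) = -131/4*44 = -1441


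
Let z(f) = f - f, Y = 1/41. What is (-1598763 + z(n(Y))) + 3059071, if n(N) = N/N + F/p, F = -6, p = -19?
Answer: 1460308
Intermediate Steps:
Y = 1/41 ≈ 0.024390
n(N) = 25/19 (n(N) = N/N - 6/(-19) = 1 - 6*(-1/19) = 1 + 6/19 = 25/19)
z(f) = 0
(-1598763 + z(n(Y))) + 3059071 = (-1598763 + 0) + 3059071 = -1598763 + 3059071 = 1460308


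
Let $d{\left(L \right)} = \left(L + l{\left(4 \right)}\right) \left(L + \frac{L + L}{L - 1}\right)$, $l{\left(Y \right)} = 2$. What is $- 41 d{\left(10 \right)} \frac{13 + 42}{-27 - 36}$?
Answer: $\frac{992200}{189} \approx 5249.7$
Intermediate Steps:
$d{\left(L \right)} = \left(2 + L\right) \left(L + \frac{2 L}{-1 + L}\right)$ ($d{\left(L \right)} = \left(L + 2\right) \left(L + \frac{L + L}{L - 1}\right) = \left(2 + L\right) \left(L + \frac{2 L}{-1 + L}\right)$)
$- 41 d{\left(10 \right)} \frac{13 + 42}{-27 - 36} = - 41 \frac{10 \left(2 + 10^{2} + 3 \cdot 10\right)}{-1 + 10} \frac{13 + 42}{-27 - 36} = - 41 \frac{10 \left(2 + 100 + 30\right)}{9} \frac{55}{-63} = - 41 \cdot 10 \cdot \frac{1}{9} \cdot 132 \cdot 55 \left(- \frac{1}{63}\right) = \left(-41\right) \frac{440}{3} \left(- \frac{55}{63}\right) = \left(- \frac{18040}{3}\right) \left(- \frac{55}{63}\right) = \frac{992200}{189}$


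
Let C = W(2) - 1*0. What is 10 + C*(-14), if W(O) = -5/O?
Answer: 45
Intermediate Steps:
C = -5/2 (C = -5/2 - 1*0 = -5*½ + 0 = -5/2 + 0 = -5/2 ≈ -2.5000)
10 + C*(-14) = 10 - 5/2*(-14) = 10 + 35 = 45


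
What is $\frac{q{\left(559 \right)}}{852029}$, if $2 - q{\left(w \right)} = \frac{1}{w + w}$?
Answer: $\frac{2235}{952568422} \approx 2.3463 \cdot 10^{-6}$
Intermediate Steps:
$q{\left(w \right)} = 2 - \frac{1}{2 w}$ ($q{\left(w \right)} = 2 - \frac{1}{w + w} = 2 - \frac{1}{2 w}$)
$\frac{q{\left(559 \right)}}{852029} = \frac{2 - \frac{1}{2 \cdot 559}}{852029} = \left(2 - \frac{1}{1118}\right) \frac{1}{852029} = \frac{2235}{1118} \cdot \frac{1}{852029} = \frac{2235}{952568422}$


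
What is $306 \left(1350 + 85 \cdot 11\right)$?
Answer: $699210$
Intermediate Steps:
$306 \left(1350 + 85 \cdot 11\right) = 306 \left(1350 + 935\right) = 306 \cdot 2285 = 699210$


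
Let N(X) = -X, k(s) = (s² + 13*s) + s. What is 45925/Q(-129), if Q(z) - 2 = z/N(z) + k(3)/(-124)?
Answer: 5694700/73 ≈ 78010.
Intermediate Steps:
k(s) = s² + 14*s
Q(z) = 73/124 (Q(z) = 2 + (z/((-z)) + (3*(14 + 3))/(-124)) = 2 + (z*(-1/z) + (3*17)*(-1/124)) = 2 + (-1 + 51*(-1/124)) = 2 + (-1 - 51/124) = 2 - 175/124 = 73/124)
45925/Q(-129) = 45925/(73/124) = 45925*(124/73) = 5694700/73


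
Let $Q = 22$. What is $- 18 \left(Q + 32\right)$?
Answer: $-972$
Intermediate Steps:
$- 18 \left(Q + 32\right) = - 18 \left(22 + 32\right) = \left(-18\right) 54 = -972$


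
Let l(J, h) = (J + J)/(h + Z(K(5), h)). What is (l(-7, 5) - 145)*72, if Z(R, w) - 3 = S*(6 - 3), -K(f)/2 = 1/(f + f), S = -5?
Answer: -10296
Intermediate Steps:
K(f) = -1/f (K(f) = -2/(f + f) = -2*1/(2*f) = -1/f)
Z(R, w) = -12 (Z(R, w) = 3 - 5*(6 - 3) = 3 - 5*3 = 3 - 15 = -12)
l(J, h) = 2*J/(-12 + h) (l(J, h) = (J + J)/(h - 12) = (2*J)/(-12 + h) = 2*J/(-12 + h))
(l(-7, 5) - 145)*72 = (2*(-7)/(-12 + 5) - 145)*72 = (2*(-7)/(-7) - 145)*72 = (2*(-7)*(-⅐) - 145)*72 = (2 - 145)*72 = -143*72 = -10296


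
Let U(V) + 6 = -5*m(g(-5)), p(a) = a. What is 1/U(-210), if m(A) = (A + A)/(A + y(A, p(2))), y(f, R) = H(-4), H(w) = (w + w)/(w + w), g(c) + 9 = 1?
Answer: -7/122 ≈ -0.057377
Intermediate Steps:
g(c) = -8 (g(c) = -9 + 1 = -8)
H(w) = 1 (H(w) = (2*w)/((2*w)) = (2*w)*(1/(2*w)) = 1)
y(f, R) = 1
m(A) = 2*A/(1 + A) (m(A) = (A + A)/(A + 1) = (2*A)/(1 + A) = 2*A/(1 + A))
U(V) = -122/7 (U(V) = -6 - 10*(-8)/(1 - 8) = -6 - 10*(-8)/(-7) = -6 - 10*(-8)*(-1)/7 = -6 - 5*16/7 = -6 - 80/7 = -122/7)
1/U(-210) = 1/(-122/7) = -7/122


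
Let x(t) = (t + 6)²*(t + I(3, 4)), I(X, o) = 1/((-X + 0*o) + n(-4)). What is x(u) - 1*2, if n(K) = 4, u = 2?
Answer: 190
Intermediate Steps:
I(X, o) = 1/(4 - X) (I(X, o) = 1/((-X + 0*o) + 4) = 1/((-X + 0) + 4) = 1/(-X + 4) = 1/(4 - X))
x(t) = (6 + t)²*(1 + t) (x(t) = (t + 6)²*(t - 1/(-4 + 3)) = (6 + t)²*(t - 1/(-1)) = (6 + t)²*(t - 1*(-1)) = (6 + t)²*(t + 1) = (6 + t)²*(1 + t))
x(u) - 1*2 = (6 + 2)²*(1 + 2) - 1*2 = 8²*3 - 2 = 64*3 - 2 = 192 - 2 = 190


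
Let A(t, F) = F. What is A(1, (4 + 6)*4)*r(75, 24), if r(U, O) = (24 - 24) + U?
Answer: 3000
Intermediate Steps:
r(U, O) = U (r(U, O) = 0 + U = U)
A(1, (4 + 6)*4)*r(75, 24) = ((4 + 6)*4)*75 = (10*4)*75 = 40*75 = 3000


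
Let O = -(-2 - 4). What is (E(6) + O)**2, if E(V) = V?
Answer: 144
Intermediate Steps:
O = 6 (O = -1*(-6) = 6)
(E(6) + O)**2 = (6 + 6)**2 = 12**2 = 144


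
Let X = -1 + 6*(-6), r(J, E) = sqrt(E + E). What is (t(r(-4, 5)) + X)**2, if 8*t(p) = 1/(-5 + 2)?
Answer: 790321/576 ≈ 1372.1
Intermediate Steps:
r(J, E) = sqrt(2)*sqrt(E) (r(J, E) = sqrt(2*E) = sqrt(2)*sqrt(E))
t(p) = -1/24 (t(p) = 1/(8*(-5 + 2)) = (1/8)/(-3) = (1/8)*(-1/3) = -1/24)
X = -37 (X = -1 - 36 = -37)
(t(r(-4, 5)) + X)**2 = (-1/24 - 37)**2 = (-889/24)**2 = 790321/576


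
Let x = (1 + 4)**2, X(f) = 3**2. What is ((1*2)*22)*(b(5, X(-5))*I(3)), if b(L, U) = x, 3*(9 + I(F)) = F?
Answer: -8800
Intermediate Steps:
I(F) = -9 + F/3
X(f) = 9
x = 25 (x = 5**2 = 25)
b(L, U) = 25
((1*2)*22)*(b(5, X(-5))*I(3)) = ((1*2)*22)*(25*(-9 + (1/3)*3)) = (2*22)*(25*(-9 + 1)) = 44*(25*(-8)) = 44*(-200) = -8800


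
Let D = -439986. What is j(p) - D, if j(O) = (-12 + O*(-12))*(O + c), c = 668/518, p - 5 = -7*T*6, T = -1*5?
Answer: -31244874/259 ≈ -1.2064e+5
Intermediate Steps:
T = -5
p = 215 (p = 5 - 7*(-5)*6 = 5 + 35*6 = 5 + 210 = 215)
c = 334/259 (c = 668*(1/518) = 334/259 ≈ 1.2896)
j(O) = (-12 - 12*O)*(334/259 + O) (j(O) = (-12 + O*(-12))*(O + 334/259) = (-12 - 12*O)*(334/259 + O))
j(p) - D = (-4008/259 - 12*215² - 7116/259*215) - 1*(-439986) = (-4008/259 - 12*46225 - 1529940/259) + 439986 = (-4008/259 - 554700 - 1529940/259) + 439986 = -145201248/259 + 439986 = -31244874/259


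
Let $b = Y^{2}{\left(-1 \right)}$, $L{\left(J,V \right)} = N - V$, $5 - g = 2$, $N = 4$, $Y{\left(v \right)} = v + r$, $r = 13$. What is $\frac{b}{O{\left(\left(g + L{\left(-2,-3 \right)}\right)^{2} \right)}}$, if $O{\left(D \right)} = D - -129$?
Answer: $\frac{144}{229} \approx 0.62882$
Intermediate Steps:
$Y{\left(v \right)} = 13 + v$ ($Y{\left(v \right)} = v + 13 = 13 + v$)
$g = 3$ ($g = 5 - 2 = 3$)
$L{\left(J,V \right)} = 4 - V$
$b = 144$ ($b = \left(13 - 1\right)^{2} = 12^{2} = 144$)
$O{\left(D \right)} = 129 + D$ ($O{\left(D \right)} = D + 129 = 129 + D$)
$\frac{b}{O{\left(\left(g + L{\left(-2,-3 \right)}\right)^{2} \right)}} = \frac{144}{129 + \left(3 + \left(4 - -3\right)\right)^{2}} = \frac{144}{129 + \left(3 + \left(4 + 3\right)\right)^{2}} = \frac{144}{129 + \left(3 + 7\right)^{2}} = \frac{144}{129 + 10^{2}} = \frac{144}{129 + 100} = \frac{144}{229}$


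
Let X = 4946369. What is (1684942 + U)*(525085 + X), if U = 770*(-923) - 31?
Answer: 5330295958254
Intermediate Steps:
U = -710741 (U = -710710 - 31 = -710741)
(1684942 + U)*(525085 + X) = (1684942 - 710741)*(525085 + 4946369) = 974201*5471454 = 5330295958254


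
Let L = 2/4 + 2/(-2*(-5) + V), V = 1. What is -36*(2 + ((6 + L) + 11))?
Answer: -7794/11 ≈ -708.54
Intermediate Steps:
L = 15/22 (L = 2/4 + 2/(-2*(-5) + 1) = 2*(¼) + 2/(10 + 1) = ½ + 2/11 = 15/22 ≈ 0.68182)
-36*(2 + ((6 + L) + 11)) = -36*(2 + ((6 + 15/22) + 11)) = -36*(2 + (147/22 + 11)) = -36*(2 + 389/22) = -36*433/22 = -7794/11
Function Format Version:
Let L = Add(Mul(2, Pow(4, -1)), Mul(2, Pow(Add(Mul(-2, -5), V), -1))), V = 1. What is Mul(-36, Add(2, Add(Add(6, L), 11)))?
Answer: Rational(-7794, 11) ≈ -708.54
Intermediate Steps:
L = Rational(15, 22) (L = Add(Mul(2, Pow(4, -1)), Mul(2, Pow(Add(Mul(-2, -5), 1), -1))) = Add(Mul(2, Rational(1, 4)), Mul(2, Pow(Add(10, 1), -1))) = Add(Rational(1, 2), Mul(2, Pow(11, -1))) = Add(Rational(1, 2), Mul(2, Rational(1, 11))) = Add(Rational(1, 2), Rational(2, 11)) = Rational(15, 22) ≈ 0.68182)
Mul(-36, Add(2, Add(Add(6, L), 11))) = Mul(-36, Add(2, Add(Add(6, Rational(15, 22)), 11))) = Mul(-36, Add(2, Add(Rational(147, 22), 11))) = Mul(-36, Add(2, Rational(389, 22))) = Mul(-36, Rational(433, 22)) = Rational(-7794, 11)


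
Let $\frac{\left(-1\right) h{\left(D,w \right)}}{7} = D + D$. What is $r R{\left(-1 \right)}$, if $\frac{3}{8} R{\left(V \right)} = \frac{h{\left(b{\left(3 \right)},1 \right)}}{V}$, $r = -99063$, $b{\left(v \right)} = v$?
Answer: $-11095056$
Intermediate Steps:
$h{\left(D,w \right)} = - 14 D$ ($h{\left(D,w \right)} = - 7 \left(D + D\right) = - 7 \cdot 2 D = - 14 D$)
$R{\left(V \right)} = - \frac{112}{V}$ ($R{\left(V \right)} = \frac{8 \frac{\left(-14\right) 3}{V}}{3} = \frac{8 \left(- \frac{42}{V}\right)}{3} = - \frac{112}{V}$)
$r R{\left(-1 \right)} = - 99063 \left(- \frac{112}{-1}\right) = - 99063 \left(\left(-112\right) \left(-1\right)\right) = \left(-99063\right) 112 = -11095056$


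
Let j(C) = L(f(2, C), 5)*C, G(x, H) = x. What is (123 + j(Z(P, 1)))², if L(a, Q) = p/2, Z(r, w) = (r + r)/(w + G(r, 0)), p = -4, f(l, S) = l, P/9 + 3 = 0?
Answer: 2387025/169 ≈ 14124.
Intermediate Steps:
P = -27 (P = -27 + 9*0 = -27 + 0 = -27)
Z(r, w) = 2*r/(r + w) (Z(r, w) = (r + r)/(w + r) = (2*r)/(r + w) = 2*r/(r + w))
L(a, Q) = -2 (L(a, Q) = -4/2 = -4*½ = -2)
j(C) = -2*C
(123 + j(Z(P, 1)))² = (123 - 4*(-27)/(-27 + 1))² = (123 - 4*(-27)/(-26))² = (123 - 4*(-27)*(-1)/26)² = (123 - 2*27/13)² = (123 - 54/13)² = (1545/13)² = 2387025/169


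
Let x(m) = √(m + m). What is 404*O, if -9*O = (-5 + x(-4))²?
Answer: -6868/9 + 8080*I*√2/9 ≈ -763.11 + 1269.7*I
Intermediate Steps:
x(m) = √2*√m (x(m) = √(2*m) = √2*√m)
O = -(-5 + 2*I*√2)²/9 (O = -(-5 + √2*√(-4))²/9 = -(-5 + √2*(2*I))²/9 = -(-5 + 2*I*√2)²/9 ≈ -1.8889 + 3.1427*I)
404*O = 404*(-17/9 + 20*I*√2/9) = -6868/9 + 8080*I*√2/9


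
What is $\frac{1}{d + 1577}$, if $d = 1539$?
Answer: $\frac{1}{3116} \approx 0.00032092$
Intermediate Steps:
$\frac{1}{d + 1577} = \frac{1}{1539 + 1577} = \frac{1}{3116}$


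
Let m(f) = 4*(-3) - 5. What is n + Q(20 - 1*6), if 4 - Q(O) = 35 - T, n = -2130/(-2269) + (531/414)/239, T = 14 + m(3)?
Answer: -824592033/24945386 ≈ -33.056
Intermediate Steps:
m(f) = -17 (m(f) = -12 - 5 = -17)
T = -3 (T = 14 - 17 = -3)
n = 23551091/24945386 (n = -2130*(-1/2269) + (531*(1/414))*(1/239) = 2130/2269 + (59/46)*(1/239) = 2130/2269 + 59/10994 = 23551091/24945386 ≈ 0.94411)
Q(O) = -34 (Q(O) = 4 - (35 - 1*(-3)) = 4 - (35 + 3) = 4 - 1*38 = 4 - 38 = -34)
n + Q(20 - 1*6) = 23551091/24945386 - 34 = -824592033/24945386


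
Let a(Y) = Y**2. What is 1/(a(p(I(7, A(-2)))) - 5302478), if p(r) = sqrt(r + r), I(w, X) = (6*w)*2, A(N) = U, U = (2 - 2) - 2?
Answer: -1/5302310 ≈ -1.8860e-7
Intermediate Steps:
U = -2 (U = 0 - 2 = -2)
A(N) = -2
I(w, X) = 12*w
p(r) = sqrt(2)*sqrt(r) (p(r) = sqrt(2*r) = sqrt(2)*sqrt(r))
1/(a(p(I(7, A(-2)))) - 5302478) = 1/((sqrt(2)*sqrt(12*7))**2 - 5302478) = 1/((sqrt(2)*sqrt(84))**2 - 5302478) = 1/((sqrt(2)*(2*sqrt(21)))**2 - 5302478) = 1/((2*sqrt(42))**2 - 5302478) = 1/(168 - 5302478) = 1/(-5302310) = -1/5302310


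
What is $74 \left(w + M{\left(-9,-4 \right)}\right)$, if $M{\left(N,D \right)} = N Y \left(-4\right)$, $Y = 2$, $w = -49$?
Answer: $1702$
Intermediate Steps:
$M{\left(N,D \right)} = - 8 N$ ($M{\left(N,D \right)} = N 2 \left(-4\right) = 2 N \left(-4\right) = - 8 N$)
$74 \left(w + M{\left(-9,-4 \right)}\right) = 74 \left(-49 - -72\right) = 74 \left(-49 + 72\right) = 74 \cdot 23 = 1702$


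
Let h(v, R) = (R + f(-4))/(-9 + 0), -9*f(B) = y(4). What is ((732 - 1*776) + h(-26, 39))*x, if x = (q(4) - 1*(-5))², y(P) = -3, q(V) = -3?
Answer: -5224/27 ≈ -193.48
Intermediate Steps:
f(B) = ⅓ (f(B) = -⅑*(-3) = ⅓)
h(v, R) = -1/27 - R/9 (h(v, R) = (R + ⅓)/(-9 + 0) = (⅓ + R)/(-9) = (⅓ + R)*(-⅑) = -1/27 - R/9)
x = 4 (x = (-3 - 1*(-5))² = (-3 + 5)² = 2² = 4)
((732 - 1*776) + h(-26, 39))*x = ((732 - 1*776) + (-1/27 - ⅑*39))*4 = ((732 - 776) + (-1/27 - 13/3))*4 = (-44 - 118/27)*4 = -1306/27*4 = -5224/27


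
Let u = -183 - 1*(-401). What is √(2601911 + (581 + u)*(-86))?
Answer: √2533197 ≈ 1591.6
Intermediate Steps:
u = 218 (u = -183 + 401 = 218)
√(2601911 + (581 + u)*(-86)) = √(2601911 + (581 + 218)*(-86)) = √(2601911 + 799*(-86)) = √(2601911 - 68714) = √2533197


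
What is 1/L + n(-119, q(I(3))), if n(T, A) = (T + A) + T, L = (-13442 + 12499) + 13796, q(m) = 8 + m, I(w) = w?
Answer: -2917630/12853 ≈ -227.00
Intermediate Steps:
L = 12853 (L = -943 + 13796 = 12853)
n(T, A) = A + 2*T (n(T, A) = (A + T) + T = A + 2*T)
1/L + n(-119, q(I(3))) = 1/12853 + ((8 + 3) + 2*(-119)) = 1/12853 + (11 - 238) = 1/12853 - 227 = -2917630/12853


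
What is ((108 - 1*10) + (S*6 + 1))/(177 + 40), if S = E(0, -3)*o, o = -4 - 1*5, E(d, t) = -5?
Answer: 369/217 ≈ 1.7005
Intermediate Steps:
o = -9 (o = -4 - 5 = -9)
S = 45 (S = -5*(-9) = 45)
((108 - 1*10) + (S*6 + 1))/(177 + 40) = ((108 - 1*10) + (45*6 + 1))/(177 + 40) = ((108 - 10) + (270 + 1))/217 = (98 + 271)*(1/217) = 369*(1/217) = 369/217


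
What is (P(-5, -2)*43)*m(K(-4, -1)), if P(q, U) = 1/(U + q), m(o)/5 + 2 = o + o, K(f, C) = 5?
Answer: -1720/7 ≈ -245.71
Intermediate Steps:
m(o) = -10 + 10*o (m(o) = -10 + 5*(o + o) = -10 + 5*(2*o) = -10 + 10*o)
(P(-5, -2)*43)*m(K(-4, -1)) = (43/(-2 - 5))*(-10 + 10*5) = (43/(-7))*(-10 + 50) = -1/7*43*40 = -43/7*40 = -1720/7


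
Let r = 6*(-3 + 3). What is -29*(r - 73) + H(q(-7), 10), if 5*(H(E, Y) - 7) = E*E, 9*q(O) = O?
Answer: 860269/405 ≈ 2124.1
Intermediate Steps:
q(O) = O/9
H(E, Y) = 7 + E**2/5 (H(E, Y) = 7 + (E*E)/5 = 7 + E**2/5)
r = 0 (r = 6*0 = 0)
-29*(r - 73) + H(q(-7), 10) = -29*(0 - 73) + (7 + ((1/9)*(-7))**2/5) = -29*(-73) + (7 + (-7/9)**2/5) = 2117 + (7 + (1/5)*(49/81)) = 2117 + (7 + 49/405) = 2117 + 2884/405 = 860269/405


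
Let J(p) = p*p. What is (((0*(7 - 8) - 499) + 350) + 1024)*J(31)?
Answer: 840875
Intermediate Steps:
J(p) = p²
(((0*(7 - 8) - 499) + 350) + 1024)*J(31) = (((0*(7 - 8) - 499) + 350) + 1024)*31² = (((0*(-1) - 499) + 350) + 1024)*961 = (((0 - 499) + 350) + 1024)*961 = ((-499 + 350) + 1024)*961 = (-149 + 1024)*961 = 875*961 = 840875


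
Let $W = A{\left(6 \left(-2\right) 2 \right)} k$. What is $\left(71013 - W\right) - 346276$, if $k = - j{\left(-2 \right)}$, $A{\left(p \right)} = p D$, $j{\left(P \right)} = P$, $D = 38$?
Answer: $-273439$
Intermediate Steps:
$A{\left(p \right)} = 38 p$ ($A{\left(p \right)} = p 38 = 38 p$)
$k = 2$ ($k = \left(-1\right) \left(-2\right) = 2$)
$W = -1824$ ($W = 38 \cdot 6 \left(-2\right) 2 \cdot 2 = 38 \left(\left(-12\right) 2\right) 2 = 38 \left(-24\right) 2 = \left(-912\right) 2 = -1824$)
$\left(71013 - W\right) - 346276 = \left(71013 - -1824\right) - 346276 = \left(71013 + 1824\right) - 346276 = 72837 - 346276 = -273439$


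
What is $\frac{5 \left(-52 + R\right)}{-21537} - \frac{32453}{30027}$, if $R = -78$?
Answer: $- \frac{226474237}{215563833} \approx -1.0506$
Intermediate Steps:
$\frac{5 \left(-52 + R\right)}{-21537} - \frac{32453}{30027} = \frac{5 \left(-52 - 78\right)}{-21537} - \frac{32453}{30027} = 5 \left(-130\right) \left(- \frac{1}{21537}\right) - \frac{32453}{30027} = \left(-650\right) \left(- \frac{1}{21537}\right) - \frac{32453}{30027} = \frac{650}{21537} - \frac{32453}{30027} = - \frac{226474237}{215563833}$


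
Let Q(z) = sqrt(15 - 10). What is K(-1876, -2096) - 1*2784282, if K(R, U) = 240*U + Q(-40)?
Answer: -3287322 + sqrt(5) ≈ -3.2873e+6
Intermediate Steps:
Q(z) = sqrt(5)
K(R, U) = sqrt(5) + 240*U (K(R, U) = 240*U + sqrt(5) = sqrt(5) + 240*U)
K(-1876, -2096) - 1*2784282 = (sqrt(5) + 240*(-2096)) - 1*2784282 = (sqrt(5) - 503040) - 2784282 = (-503040 + sqrt(5)) - 2784282 = -3287322 + sqrt(5)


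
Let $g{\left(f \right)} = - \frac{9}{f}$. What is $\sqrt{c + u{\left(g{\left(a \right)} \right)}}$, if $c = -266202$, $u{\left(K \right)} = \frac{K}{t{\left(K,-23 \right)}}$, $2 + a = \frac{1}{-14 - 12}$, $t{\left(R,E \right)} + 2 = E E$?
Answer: $\frac{6 i \sqrt{5768750675663}}{27931} \approx 515.95 i$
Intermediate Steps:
$t{\left(R,E \right)} = -2 + E^{2}$ ($t{\left(R,E \right)} = -2 + E E = -2 + E^{2}$)
$a = - \frac{53}{26}$ ($a = -2 + \frac{1}{-14 - 12} = -2 + \frac{1}{-26} = -2 - \frac{1}{26} = - \frac{53}{26} \approx -2.0385$)
$u{\left(K \right)} = \frac{K}{527}$ ($u{\left(K \right)} = \frac{K}{-2 + \left(-23\right)^{2}} = \frac{K}{-2 + 529} = \frac{K}{527}$)
$\sqrt{c + u{\left(g{\left(a \right)} \right)}} = \sqrt{-266202 + \frac{\left(-9\right) \frac{1}{- \frac{53}{26}}}{527}} = \sqrt{-266202 + \frac{\left(-9\right) \left(- \frac{26}{53}\right)}{527}} = \sqrt{-266202 + \frac{1}{527} \cdot \frac{234}{53}} = \sqrt{-266202 + \frac{234}{27931}} = \sqrt{- \frac{7435287828}{27931}} = \frac{6 i \sqrt{5768750675663}}{27931}$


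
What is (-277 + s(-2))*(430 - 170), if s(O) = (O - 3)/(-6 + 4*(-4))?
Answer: -791570/11 ≈ -71961.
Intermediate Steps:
s(O) = 3/22 - O/22 (s(O) = (-3 + O)/(-6 - 16) = (-3 + O)/(-22) = (-3 + O)*(-1/22) = 3/22 - O/22)
(-277 + s(-2))*(430 - 170) = (-277 + (3/22 - 1/22*(-2)))*(430 - 170) = (-277 + (3/22 + 1/11))*260 = (-277 + 5/22)*260 = -6089/22*260 = -791570/11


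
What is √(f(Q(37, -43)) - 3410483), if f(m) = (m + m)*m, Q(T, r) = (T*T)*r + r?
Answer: 3*√770818413 ≈ 83291.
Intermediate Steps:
Q(T, r) = r + r*T² (Q(T, r) = T²*r + r = r*T² + r = r + r*T²)
f(m) = 2*m² (f(m) = (2*m)*m = 2*m²)
√(f(Q(37, -43)) - 3410483) = √(2*(-43*(1 + 37²))² - 3410483) = √(2*(-43*(1 + 1369))² - 3410483) = √(2*(-43*1370)² - 3410483) = √(2*(-58910)² - 3410483) = √(2*3470388100 - 3410483) = √(6940776200 - 3410483) = √6937365717 = 3*√770818413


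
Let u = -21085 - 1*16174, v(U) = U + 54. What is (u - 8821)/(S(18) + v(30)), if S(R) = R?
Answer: -7680/17 ≈ -451.76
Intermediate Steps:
v(U) = 54 + U
u = -37259 (u = -21085 - 16174 = -37259)
(u - 8821)/(S(18) + v(30)) = (-37259 - 8821)/(18 + (54 + 30)) = -46080/(18 + 84) = -46080/102 = -46080*1/102 = -7680/17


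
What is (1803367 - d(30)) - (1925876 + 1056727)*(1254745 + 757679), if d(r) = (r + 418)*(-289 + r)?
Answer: -6002259940273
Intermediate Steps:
d(r) = (-289 + r)*(418 + r) (d(r) = (418 + r)*(-289 + r) = (-289 + r)*(418 + r))
(1803367 - d(30)) - (1925876 + 1056727)*(1254745 + 757679) = (1803367 - (-120802 + 30² + 129*30)) - (1925876 + 1056727)*(1254745 + 757679) = (1803367 - (-120802 + 900 + 3870)) - 2982603*2012424 = (1803367 - 1*(-116032)) - 1*6002261859672 = (1803367 + 116032) - 6002261859672 = 1919399 - 6002261859672 = -6002259940273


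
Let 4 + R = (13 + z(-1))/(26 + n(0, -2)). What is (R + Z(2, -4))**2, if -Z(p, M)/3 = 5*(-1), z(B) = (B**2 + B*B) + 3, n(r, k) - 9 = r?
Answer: 162409/1225 ≈ 132.58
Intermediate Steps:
n(r, k) = 9 + r
z(B) = 3 + 2*B**2 (z(B) = (B**2 + B**2) + 3 = 2*B**2 + 3 = 3 + 2*B**2)
R = -122/35 (R = -4 + (13 + (3 + 2*(-1)**2))/(26 + (9 + 0)) = -4 + (13 + (3 + 2*1))/(26 + 9) = -4 + (13 + (3 + 2))/35 = -4 + (13 + 5)*(1/35) = -4 + 18*(1/35) = -4 + 18/35 = -122/35 ≈ -3.4857)
Z(p, M) = 15 (Z(p, M) = -15*(-1) = -3*(-5) = 15)
(R + Z(2, -4))**2 = (-122/35 + 15)**2 = (403/35)**2 = 162409/1225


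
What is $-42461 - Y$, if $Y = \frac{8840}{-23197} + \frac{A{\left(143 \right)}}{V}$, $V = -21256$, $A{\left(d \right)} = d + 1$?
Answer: $- \frac{2617035584343}{61634429} \approx -42461.0$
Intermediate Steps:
$A{\left(d \right)} = 1 + d$
$Y = - \frac{23905426}{61634429}$ ($Y = \frac{8840}{-23197} + \frac{1 + 143}{-21256} = 8840 \left(- \frac{1}{23197}\right) + 144 \left(- \frac{1}{21256}\right) = - \frac{8840}{23197} - \frac{18}{2657} = - \frac{23905426}{61634429} \approx -0.38786$)
$-42461 - Y = -42461 - - \frac{23905426}{61634429} = -42461 + \frac{23905426}{61634429} = - \frac{2617035584343}{61634429}$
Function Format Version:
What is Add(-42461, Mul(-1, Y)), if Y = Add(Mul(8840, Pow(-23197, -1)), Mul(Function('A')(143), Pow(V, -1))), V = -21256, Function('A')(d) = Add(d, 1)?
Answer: Rational(-2617035584343, 61634429) ≈ -42461.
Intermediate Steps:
Function('A')(d) = Add(1, d)
Y = Rational(-23905426, 61634429) (Y = Add(Mul(8840, Pow(-23197, -1)), Mul(Add(1, 143), Pow(-21256, -1))) = Add(Mul(8840, Rational(-1, 23197)), Mul(144, Rational(-1, 21256))) = Add(Rational(-8840, 23197), Rational(-18, 2657)) = Rational(-23905426, 61634429) ≈ -0.38786)
Add(-42461, Mul(-1, Y)) = Add(-42461, Mul(-1, Rational(-23905426, 61634429))) = Add(-42461, Rational(23905426, 61634429)) = Rational(-2617035584343, 61634429)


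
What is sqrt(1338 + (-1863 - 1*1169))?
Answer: 11*I*sqrt(14) ≈ 41.158*I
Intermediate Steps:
sqrt(1338 + (-1863 - 1*1169)) = sqrt(1338 + (-1863 - 1169)) = sqrt(1338 - 3032) = sqrt(-1694) = 11*I*sqrt(14)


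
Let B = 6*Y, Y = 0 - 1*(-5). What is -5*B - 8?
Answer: -158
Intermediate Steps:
Y = 5 (Y = 0 + 5 = 5)
B = 30 (B = 6*5 = 30)
-5*B - 8 = -5*30 - 8 = -150 - 8 = -158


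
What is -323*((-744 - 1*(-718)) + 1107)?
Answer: -349163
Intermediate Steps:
-323*((-744 - 1*(-718)) + 1107) = -323*((-744 + 718) + 1107) = -323*(-26 + 1107) = -323*1081 = -349163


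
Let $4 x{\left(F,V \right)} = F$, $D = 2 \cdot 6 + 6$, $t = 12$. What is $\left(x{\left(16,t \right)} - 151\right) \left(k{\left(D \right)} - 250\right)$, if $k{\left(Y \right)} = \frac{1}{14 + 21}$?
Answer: $\frac{183729}{5} \approx 36746.0$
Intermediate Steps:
$D = 18$ ($D = 12 + 6 = 18$)
$x{\left(F,V \right)} = \frac{F}{4}$
$k{\left(Y \right)} = \frac{1}{35}$
$\left(x{\left(16,t \right)} - 151\right) \left(k{\left(D \right)} - 250\right) = \left(\frac{1}{4} \cdot 16 - 151\right) \left(\frac{1}{35} - 250\right) = \left(4 - 151\right) \left(- \frac{8749}{35}\right) = \left(-147\right) \left(- \frac{8749}{35}\right) = \frac{183729}{5}$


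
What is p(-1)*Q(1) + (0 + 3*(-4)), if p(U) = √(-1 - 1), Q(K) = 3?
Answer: -12 + 3*I*√2 ≈ -12.0 + 4.2426*I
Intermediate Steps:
p(U) = I*√2 (p(U) = √(-2) = I*√2)
p(-1)*Q(1) + (0 + 3*(-4)) = (I*√2)*3 + (0 + 3*(-4)) = 3*I*√2 + (0 - 12) = 3*I*√2 - 12 = -12 + 3*I*√2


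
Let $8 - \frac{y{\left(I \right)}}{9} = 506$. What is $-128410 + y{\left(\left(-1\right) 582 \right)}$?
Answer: $-132892$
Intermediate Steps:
$y{\left(I \right)} = -4482$ ($y{\left(I \right)} = 72 - 4554 = -4482$)
$-128410 + y{\left(\left(-1\right) 582 \right)} = -128410 - 4482 = -132892$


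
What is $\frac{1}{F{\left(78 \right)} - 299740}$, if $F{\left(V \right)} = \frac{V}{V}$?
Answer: $- \frac{1}{299739} \approx -3.3362 \cdot 10^{-6}$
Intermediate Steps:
$F{\left(V \right)} = 1$
$\frac{1}{F{\left(78 \right)} - 299740} = \frac{1}{1 - 299740} = \frac{1}{-299739} = - \frac{1}{299739}$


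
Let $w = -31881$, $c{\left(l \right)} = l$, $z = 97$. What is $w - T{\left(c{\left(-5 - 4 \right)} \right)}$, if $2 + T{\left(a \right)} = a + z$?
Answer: $-31967$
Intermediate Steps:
$T{\left(a \right)} = 95 + a$ ($T{\left(a \right)} = -2 + \left(a + 97\right) = -2 + \left(97 + a\right) = 95 + a$)
$w - T{\left(c{\left(-5 - 4 \right)} \right)} = -31881 - \left(95 - 9\right) = -31881 - 86 = -31967$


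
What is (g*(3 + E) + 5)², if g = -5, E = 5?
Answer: 1225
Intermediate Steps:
(g*(3 + E) + 5)² = (-5*(3 + 5) + 5)² = (-5*8 + 5)² = (-40 + 5)² = (-35)² = 1225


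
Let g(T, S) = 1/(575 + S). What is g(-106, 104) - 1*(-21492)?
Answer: 14593069/679 ≈ 21492.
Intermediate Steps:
g(-106, 104) - 1*(-21492) = 1/(575 + 104) - 1*(-21492) = 1/679 + 21492 = 14593069/679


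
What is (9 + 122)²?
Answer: 17161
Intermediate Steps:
(9 + 122)² = 131² = 17161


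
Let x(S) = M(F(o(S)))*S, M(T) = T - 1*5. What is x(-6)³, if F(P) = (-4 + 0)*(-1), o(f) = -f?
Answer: 216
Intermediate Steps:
F(P) = 4 (F(P) = -4*(-1) = 4)
M(T) = -5 + T (M(T) = T - 5 = -5 + T)
x(S) = -S (x(S) = (-5 + 4)*S = -S)
x(-6)³ = (-1*(-6))³ = 6³ = 216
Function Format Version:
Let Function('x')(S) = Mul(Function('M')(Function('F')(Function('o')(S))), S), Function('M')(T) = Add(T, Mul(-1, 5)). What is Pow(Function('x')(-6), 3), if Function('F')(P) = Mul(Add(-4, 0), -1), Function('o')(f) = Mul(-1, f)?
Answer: 216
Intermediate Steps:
Function('F')(P) = 4 (Function('F')(P) = Mul(-4, -1) = 4)
Function('M')(T) = Add(-5, T) (Function('M')(T) = Add(T, -5) = Add(-5, T))
Function('x')(S) = Mul(-1, S) (Function('x')(S) = Mul(Add(-5, 4), S) = Mul(-1, S))
Pow(Function('x')(-6), 3) = Pow(Mul(-1, -6), 3) = Pow(6, 3) = 216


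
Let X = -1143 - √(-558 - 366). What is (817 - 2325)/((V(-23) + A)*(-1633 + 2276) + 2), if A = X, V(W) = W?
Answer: 94216824/46873841381 - 484822*I*√231/140621524143 ≈ 0.00201 - 5.2401e-5*I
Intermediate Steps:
X = -1143 - 2*I*√231 (X = -1143 - √(-924) = -1143 - 2*I*√231 ≈ -1143.0 - 30.397*I)
A = -1143 - 2*I*√231 ≈ -1143.0 - 30.397*I
(817 - 2325)/((V(-23) + A)*(-1633 + 2276) + 2) = (817 - 2325)/((-23 + (-1143 - 2*I*√231))*(-1633 + 2276) + 2) = -1508/((-1166 - 2*I*√231)*643 + 2) = -1508/((-749738 - 1286*I*√231) + 2) = -1508/(-749736 - 1286*I*√231)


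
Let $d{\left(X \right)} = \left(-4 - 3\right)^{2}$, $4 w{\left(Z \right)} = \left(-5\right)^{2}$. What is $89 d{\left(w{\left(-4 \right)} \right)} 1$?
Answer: $4361$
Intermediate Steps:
$w{\left(Z \right)} = \frac{25}{4}$ ($w{\left(Z \right)} = \frac{\left(-5\right)^{2}}{4} = \frac{1}{4} \cdot 25 = \frac{25}{4}$)
$d{\left(X \right)} = 49$ ($d{\left(X \right)} = \left(-7\right)^{2} = 49$)
$89 d{\left(w{\left(-4 \right)} \right)} 1 = 89 \cdot 49 \cdot 1 = 89 \cdot 49 = 4361$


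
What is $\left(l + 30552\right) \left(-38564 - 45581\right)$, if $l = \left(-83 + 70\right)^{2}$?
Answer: $-2585018545$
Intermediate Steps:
$l = 169$ ($l = \left(-13\right)^{2} = 169$)
$\left(l + 30552\right) \left(-38564 - 45581\right) = \left(169 + 30552\right) \left(-38564 - 45581\right) = 30721 \left(-84145\right) = -2585018545$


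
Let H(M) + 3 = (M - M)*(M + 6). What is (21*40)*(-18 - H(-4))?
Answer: -12600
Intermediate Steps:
H(M) = -3 (H(M) = -3 + (M - M)*(M + 6) = -3 + 0*(6 + M) = -3 + 0 = -3)
(21*40)*(-18 - H(-4)) = (21*40)*(-18 - 1*(-3)) = 840*(-18 + 3) = 840*(-15) = -12600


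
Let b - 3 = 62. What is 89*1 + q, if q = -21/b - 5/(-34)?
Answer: 196301/2210 ≈ 88.824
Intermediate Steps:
b = 65 (b = 3 + 62 = 65)
q = -389/2210 (q = -21/65 - 5/(-34) = -21*1/65 - 5*(-1/34) = -21/65 + 5/34 = -389/2210 ≈ -0.17602)
89*1 + q = 89*1 - 389/2210 = 89 - 389/2210 = 196301/2210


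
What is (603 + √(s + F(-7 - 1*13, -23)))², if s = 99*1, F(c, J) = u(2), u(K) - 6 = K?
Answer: (603 + √107)² ≈ 3.7619e+5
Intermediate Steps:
u(K) = 6 + K
F(c, J) = 8 (F(c, J) = 6 + 2 = 8)
s = 99
(603 + √(s + F(-7 - 1*13, -23)))² = (603 + √(99 + 8))² = (603 + √107)²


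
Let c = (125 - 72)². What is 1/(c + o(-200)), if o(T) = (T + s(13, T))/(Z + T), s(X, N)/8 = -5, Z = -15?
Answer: 43/120835 ≈ 0.00035586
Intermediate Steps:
s(X, N) = -40 (s(X, N) = 8*(-5) = -40)
o(T) = (-40 + T)/(-15 + T) (o(T) = (T - 40)/(-15 + T) = (-40 + T)/(-15 + T))
c = 2809 (c = 53² = 2809)
1/(c + o(-200)) = 1/(2809 + (-40 - 200)/(-15 - 200)) = 1/(2809 - 240/(-215)) = 1/(2809 - 1/215*(-240)) = 1/(2809 + 48/43) = 1/(120835/43) = 43/120835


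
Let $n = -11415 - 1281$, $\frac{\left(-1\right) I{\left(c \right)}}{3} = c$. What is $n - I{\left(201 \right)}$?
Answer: $-12093$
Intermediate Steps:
$I{\left(c \right)} = - 3 c$
$n = -12696$ ($n = -11415 - 1281 = -12696$)
$n - I{\left(201 \right)} = -12696 - \left(-3\right) 201 = -12696 - -603 = -12696 + 603 = -12093$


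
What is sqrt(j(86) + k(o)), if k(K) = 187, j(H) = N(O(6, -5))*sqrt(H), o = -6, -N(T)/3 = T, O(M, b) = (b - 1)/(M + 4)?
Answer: sqrt(4675 + 45*sqrt(86))/5 ≈ 14.272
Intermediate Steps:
O(M, b) = (-1 + b)/(4 + M)
N(T) = -3*T
j(H) = 9*sqrt(H)/5 (j(H) = (-3*(-1 - 5)/(4 + 6))*sqrt(H) = (-3*(-6)/10)*sqrt(H) = (-3*(-3/5))*sqrt(H) = 9*sqrt(H)/5)
sqrt(j(86) + k(o)) = sqrt(9*sqrt(86)/5 + 187) = sqrt(187 + 9*sqrt(86)/5)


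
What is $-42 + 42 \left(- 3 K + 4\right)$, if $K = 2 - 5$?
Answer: $504$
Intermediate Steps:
$K = -3$
$-42 + 42 \left(- 3 K + 4\right) = -42 + 42 \left(\left(-3\right) \left(-3\right) + 4\right) = -42 + 42 \left(9 + 4\right) = -42 + 42 \cdot 13 = -42 + 546 = 504$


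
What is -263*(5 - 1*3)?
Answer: -526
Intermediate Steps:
-263*(5 - 1*3) = -263*(5 - 3) = -263*2 = -526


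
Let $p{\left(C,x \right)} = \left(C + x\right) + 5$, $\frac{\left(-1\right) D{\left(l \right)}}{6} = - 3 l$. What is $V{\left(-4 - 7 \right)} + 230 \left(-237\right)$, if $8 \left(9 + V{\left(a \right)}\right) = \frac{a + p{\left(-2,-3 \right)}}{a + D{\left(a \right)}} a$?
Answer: $- \frac{8286899}{152} \approx -54519.0$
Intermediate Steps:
$D{\left(l \right)} = 18 l$ ($D{\left(l \right)} = - 6 \left(- 3 l\right) = 18 l$)
$p{\left(C,x \right)} = 5 + C + x$
$V{\left(a \right)} = -9 + \frac{a}{152}$ ($V{\left(a \right)} = -9 + \frac{\frac{a - 0}{a + 18 a} a}{8} = -9 + \frac{\frac{a + 0}{19 a} a}{8} = -9 + \frac{a \frac{1}{19 a} a}{8} = -9 + \frac{\frac{1}{19} a}{8} = -9 + \frac{a}{152}$)
$V{\left(-4 - 7 \right)} + 230 \left(-237\right) = \left(-9 + \frac{-4 - 7}{152}\right) + 230 \left(-237\right) = \left(-9 + \frac{1}{152} \left(-11\right)\right) - 54510 = \left(-9 - \frac{11}{152}\right) - 54510 = - \frac{1379}{152} - 54510 = - \frac{8286899}{152}$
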